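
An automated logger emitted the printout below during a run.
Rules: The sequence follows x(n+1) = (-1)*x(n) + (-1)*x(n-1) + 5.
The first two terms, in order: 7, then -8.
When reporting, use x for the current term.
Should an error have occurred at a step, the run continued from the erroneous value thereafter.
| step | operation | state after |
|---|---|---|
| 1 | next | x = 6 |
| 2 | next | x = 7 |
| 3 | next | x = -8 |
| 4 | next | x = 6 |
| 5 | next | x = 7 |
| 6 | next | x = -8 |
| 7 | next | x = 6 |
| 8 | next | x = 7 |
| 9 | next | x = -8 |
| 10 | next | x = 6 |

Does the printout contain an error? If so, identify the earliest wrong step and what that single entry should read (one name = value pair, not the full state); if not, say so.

no error

Recomputing the run from the initial state:
step 1: x = 6
step 2: x = 7
step 3: x = -8
step 4: x = 6
step 5: x = 7
step 6: x = -8
step 7: x = 6
step 8: x = 7
step 9: x = -8
step 10: x = 6
This matches the printout at every step.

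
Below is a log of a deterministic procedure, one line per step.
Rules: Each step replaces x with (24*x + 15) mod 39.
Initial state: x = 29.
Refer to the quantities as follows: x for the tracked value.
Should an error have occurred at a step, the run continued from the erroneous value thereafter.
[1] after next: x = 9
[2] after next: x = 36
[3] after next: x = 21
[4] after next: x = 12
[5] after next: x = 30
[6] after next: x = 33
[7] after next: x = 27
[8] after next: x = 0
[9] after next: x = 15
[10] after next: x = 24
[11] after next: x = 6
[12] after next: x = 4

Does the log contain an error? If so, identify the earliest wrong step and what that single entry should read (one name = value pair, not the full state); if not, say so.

Recomputing the run from the initial state:
step 1: x = 9
step 2: x = 36
step 3: x = 21
step 4: x = 12
step 5: x = 30
step 6: x = 33
step 7: x = 27
step 8: x = 0
step 9: x = 15
step 10: x = 24
step 11: x = 6
step 12: x = 3
The first disagreement with the log is at step 12, where the value should be x = 3.

step 12, x = 3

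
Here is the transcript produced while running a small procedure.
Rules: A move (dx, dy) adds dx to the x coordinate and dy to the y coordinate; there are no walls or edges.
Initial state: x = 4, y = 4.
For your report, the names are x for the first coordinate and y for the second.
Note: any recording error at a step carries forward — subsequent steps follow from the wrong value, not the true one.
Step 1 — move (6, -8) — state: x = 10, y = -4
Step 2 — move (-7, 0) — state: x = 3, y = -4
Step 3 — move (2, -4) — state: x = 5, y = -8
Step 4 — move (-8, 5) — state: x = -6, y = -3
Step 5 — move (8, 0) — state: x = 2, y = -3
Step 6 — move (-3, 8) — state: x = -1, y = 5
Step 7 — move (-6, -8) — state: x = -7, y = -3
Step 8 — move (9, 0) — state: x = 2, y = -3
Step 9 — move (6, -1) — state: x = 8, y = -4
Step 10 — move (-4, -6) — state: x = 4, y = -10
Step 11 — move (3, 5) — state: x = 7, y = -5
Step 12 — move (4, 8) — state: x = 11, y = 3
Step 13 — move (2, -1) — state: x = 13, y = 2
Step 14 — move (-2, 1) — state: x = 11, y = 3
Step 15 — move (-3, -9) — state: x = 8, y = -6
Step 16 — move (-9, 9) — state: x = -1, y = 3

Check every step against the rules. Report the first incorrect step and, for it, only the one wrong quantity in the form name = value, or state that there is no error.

step 4, x = -3

1. x = 4 + (6) = 10, y = 4 + (-8) = -4 (verified)
2. x = 10 + (-7) = 3, y = -4 + (0) = -4 (consistent with the transcript)
3. x = 3 + (2) = 5, y = -4 + (-4) = -8 (exactly as logged)
4. x = 5 + (-8) = -3, y = -8 + (5) = -3 (not what was recorded)
First incorrect step: 4; the correct value is x = -3.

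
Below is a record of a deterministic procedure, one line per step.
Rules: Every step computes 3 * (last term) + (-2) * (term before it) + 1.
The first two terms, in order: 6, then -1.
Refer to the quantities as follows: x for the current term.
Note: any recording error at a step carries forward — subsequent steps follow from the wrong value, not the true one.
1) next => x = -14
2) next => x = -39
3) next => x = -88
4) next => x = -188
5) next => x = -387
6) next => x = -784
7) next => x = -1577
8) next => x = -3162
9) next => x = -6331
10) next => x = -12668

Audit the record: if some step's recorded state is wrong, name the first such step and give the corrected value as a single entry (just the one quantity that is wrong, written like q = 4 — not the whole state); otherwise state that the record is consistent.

step 4, x = -185

1. x = 3*(-1) + (-2)*(6) + (1) = -14 (matches)
2. x = 3*(-14) + (-2)*(-1) + (1) = -39 (verified)
3. x = 3*(-39) + (-2)*(-14) + (1) = -88 (in agreement)
4. x = 3*(-88) + (-2)*(-39) + (1) = -185 (the entry is off here)
First deviation found at step 4; the corrected entry is x = -185.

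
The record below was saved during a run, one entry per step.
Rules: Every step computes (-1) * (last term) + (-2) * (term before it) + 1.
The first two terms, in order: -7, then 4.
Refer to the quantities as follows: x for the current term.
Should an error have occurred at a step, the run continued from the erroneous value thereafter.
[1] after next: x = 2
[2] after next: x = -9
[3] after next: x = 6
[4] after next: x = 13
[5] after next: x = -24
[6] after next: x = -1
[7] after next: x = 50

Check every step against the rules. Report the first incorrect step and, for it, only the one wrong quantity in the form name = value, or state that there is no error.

Recomputing the run from the initial state:
step 1: x = 11
step 2: x = -18
step 3: x = -3
step 4: x = 40
step 5: x = -33
step 6: x = -46
step 7: x = 113
The first disagreement with the record is at step 1, where the value should be x = 11.

step 1, x = 11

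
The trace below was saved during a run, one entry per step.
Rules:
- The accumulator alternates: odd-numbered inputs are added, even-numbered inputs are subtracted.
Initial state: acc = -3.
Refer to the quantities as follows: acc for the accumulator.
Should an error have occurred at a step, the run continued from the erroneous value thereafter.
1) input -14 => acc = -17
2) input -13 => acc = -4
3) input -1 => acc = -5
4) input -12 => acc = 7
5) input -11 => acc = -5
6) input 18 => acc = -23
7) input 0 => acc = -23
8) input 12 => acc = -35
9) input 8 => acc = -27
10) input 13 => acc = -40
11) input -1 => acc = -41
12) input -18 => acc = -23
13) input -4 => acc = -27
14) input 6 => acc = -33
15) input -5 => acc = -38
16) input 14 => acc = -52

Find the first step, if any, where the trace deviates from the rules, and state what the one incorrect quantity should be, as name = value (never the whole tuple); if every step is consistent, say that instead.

step 5, acc = -4

Recomputing the run from the initial state:
step 1: acc = -17
step 2: acc = -4
step 3: acc = -5
step 4: acc = 7
step 5: acc = -4
step 6: acc = -22
step 7: acc = -22
step 8: acc = -34
step 9: acc = -26
step 10: acc = -39
step 11: acc = -40
step 12: acc = -22
step 13: acc = -26
step 14: acc = -32
step 15: acc = -37
step 16: acc = -51
The first disagreement with the trace is at step 5, where the value should be acc = -4.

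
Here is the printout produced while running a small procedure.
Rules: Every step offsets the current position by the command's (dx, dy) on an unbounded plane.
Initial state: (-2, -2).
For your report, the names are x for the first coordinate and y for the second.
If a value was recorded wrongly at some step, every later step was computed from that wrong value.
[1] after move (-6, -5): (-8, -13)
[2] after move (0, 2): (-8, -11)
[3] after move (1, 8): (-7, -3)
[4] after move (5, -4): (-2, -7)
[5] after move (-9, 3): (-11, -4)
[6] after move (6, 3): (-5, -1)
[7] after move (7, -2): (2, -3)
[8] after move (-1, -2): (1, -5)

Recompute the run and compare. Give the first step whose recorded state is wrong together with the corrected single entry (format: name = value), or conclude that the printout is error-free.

1. x = -2 + (-6) = -8, y = -2 + (-5) = -7 (the recorded entry deviates here)
Conclusion: step 1 carries the first error; the entry should be y = -7.

step 1, y = -7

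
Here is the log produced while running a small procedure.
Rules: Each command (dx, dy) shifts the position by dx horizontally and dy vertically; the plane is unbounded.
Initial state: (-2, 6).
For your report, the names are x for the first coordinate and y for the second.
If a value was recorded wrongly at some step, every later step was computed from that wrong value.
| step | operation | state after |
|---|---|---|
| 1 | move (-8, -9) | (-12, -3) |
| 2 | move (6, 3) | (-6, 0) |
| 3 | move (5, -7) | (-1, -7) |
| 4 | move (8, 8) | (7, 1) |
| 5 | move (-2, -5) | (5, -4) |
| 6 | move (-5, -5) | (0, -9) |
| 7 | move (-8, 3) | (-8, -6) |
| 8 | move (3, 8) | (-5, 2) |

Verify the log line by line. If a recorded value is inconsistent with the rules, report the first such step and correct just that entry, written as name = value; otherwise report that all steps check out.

Step 1: x = -2 + (-8) = -10, y = 6 + (-9) = -3 — first mismatch against the log.
The earliest wrong entry is at step 1: it should read x = -10.

step 1, x = -10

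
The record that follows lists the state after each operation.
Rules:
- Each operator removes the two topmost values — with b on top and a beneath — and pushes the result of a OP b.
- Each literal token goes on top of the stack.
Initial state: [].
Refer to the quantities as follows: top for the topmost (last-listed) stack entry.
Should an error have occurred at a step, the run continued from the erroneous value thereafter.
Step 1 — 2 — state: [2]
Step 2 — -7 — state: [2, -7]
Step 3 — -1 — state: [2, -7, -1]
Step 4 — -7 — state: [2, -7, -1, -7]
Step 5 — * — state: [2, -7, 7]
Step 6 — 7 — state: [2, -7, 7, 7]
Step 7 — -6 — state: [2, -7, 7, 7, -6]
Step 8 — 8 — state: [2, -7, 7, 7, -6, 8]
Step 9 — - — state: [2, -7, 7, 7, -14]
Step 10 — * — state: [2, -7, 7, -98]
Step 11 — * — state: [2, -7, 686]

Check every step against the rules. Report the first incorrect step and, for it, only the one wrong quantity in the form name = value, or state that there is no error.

step 11, top = -686

Recomputing the run from the initial state:
step 1: [2]
step 2: [2, -7]
step 3: [2, -7, -1]
step 4: [2, -7, -1, -7]
step 5: [2, -7, 7]
step 6: [2, -7, 7, 7]
step 7: [2, -7, 7, 7, -6]
step 8: [2, -7, 7, 7, -6, 8]
step 9: [2, -7, 7, 7, -14]
step 10: [2, -7, 7, -98]
step 11: [2, -7, -686]
The first disagreement with the record is at step 11, where the value should be top = -686.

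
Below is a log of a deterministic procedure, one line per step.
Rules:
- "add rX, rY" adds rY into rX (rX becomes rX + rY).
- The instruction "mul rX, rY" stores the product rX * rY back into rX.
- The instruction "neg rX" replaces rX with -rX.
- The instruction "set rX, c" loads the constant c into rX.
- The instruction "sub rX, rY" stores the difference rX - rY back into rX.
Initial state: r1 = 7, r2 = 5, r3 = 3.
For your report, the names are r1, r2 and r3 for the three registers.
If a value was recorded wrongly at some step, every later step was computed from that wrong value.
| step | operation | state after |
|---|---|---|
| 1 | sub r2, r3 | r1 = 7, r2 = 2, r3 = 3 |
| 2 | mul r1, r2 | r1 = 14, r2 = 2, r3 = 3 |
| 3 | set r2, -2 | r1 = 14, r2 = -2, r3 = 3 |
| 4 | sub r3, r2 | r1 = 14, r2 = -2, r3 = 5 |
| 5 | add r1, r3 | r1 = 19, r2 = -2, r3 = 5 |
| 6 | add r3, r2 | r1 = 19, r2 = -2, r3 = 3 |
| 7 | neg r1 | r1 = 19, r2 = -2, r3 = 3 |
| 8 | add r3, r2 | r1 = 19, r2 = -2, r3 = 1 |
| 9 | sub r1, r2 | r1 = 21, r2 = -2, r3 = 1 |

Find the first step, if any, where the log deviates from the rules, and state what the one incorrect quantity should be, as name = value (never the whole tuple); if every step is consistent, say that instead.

Step 1: r2 = 5 - 3 = 2 — no discrepancy.
Step 2: r1 = 7 * 2 = 14 — confirmed correct.
Step 3: r2 = -2 — in agreement.
Step 4: r3 = 3 - -2 = 5 — exactly as logged.
Step 5: r1 = 14 + 5 = 19 — agrees with the log.
Step 6: r3 = 5 + -2 = 3 — verified.
Step 7: r1 = -(19) = -19 — this is not what the log shows.
Conclusion: step 7 carries the first error; the entry should be r1 = -19.

step 7, r1 = -19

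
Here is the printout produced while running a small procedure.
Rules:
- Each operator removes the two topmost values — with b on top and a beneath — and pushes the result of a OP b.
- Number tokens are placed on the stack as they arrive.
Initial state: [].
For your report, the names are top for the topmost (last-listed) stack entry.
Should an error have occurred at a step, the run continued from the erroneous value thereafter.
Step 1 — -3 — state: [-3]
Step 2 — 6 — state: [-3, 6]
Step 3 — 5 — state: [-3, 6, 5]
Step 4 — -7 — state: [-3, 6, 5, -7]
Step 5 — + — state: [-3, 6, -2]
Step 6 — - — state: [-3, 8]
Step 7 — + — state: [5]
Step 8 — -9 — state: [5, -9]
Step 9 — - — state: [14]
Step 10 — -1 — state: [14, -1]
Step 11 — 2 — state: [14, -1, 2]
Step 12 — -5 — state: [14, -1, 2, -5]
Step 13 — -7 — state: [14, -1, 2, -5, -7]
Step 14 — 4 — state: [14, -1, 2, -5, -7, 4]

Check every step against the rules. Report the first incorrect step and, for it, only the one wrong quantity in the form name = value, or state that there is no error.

no error

Recomputing the run from the initial state:
step 1: [-3]
step 2: [-3, 6]
step 3: [-3, 6, 5]
step 4: [-3, 6, 5, -7]
step 5: [-3, 6, -2]
step 6: [-3, 8]
step 7: [5]
step 8: [5, -9]
step 9: [14]
step 10: [14, -1]
step 11: [14, -1, 2]
step 12: [14, -1, 2, -5]
step 13: [14, -1, 2, -5, -7]
step 14: [14, -1, 2, -5, -7, 4]
This matches the printout at every step.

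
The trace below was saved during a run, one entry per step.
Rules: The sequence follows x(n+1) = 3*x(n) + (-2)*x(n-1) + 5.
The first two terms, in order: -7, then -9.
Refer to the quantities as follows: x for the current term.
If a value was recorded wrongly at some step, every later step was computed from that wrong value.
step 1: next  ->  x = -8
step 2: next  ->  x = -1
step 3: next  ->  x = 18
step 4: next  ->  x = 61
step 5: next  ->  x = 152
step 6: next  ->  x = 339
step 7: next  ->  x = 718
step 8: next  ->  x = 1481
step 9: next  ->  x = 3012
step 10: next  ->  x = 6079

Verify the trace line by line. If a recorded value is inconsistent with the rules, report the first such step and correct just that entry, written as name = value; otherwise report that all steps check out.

1. x = 3*(-9) + (-2)*(-7) + (5) = -8 (checks out)
2. x = 3*(-8) + (-2)*(-9) + (5) = -1 (agrees with the trace)
3. x = 3*(-1) + (-2)*(-8) + (5) = 18 (exactly as logged)
4. x = 3*(18) + (-2)*(-1) + (5) = 61 (exactly as logged)
5. x = 3*(61) + (-2)*(18) + (5) = 152 (exactly as logged)
6. x = 3*(152) + (-2)*(61) + (5) = 339 (verified)
7. x = 3*(339) + (-2)*(152) + (5) = 718 (exactly as logged)
8. x = 3*(718) + (-2)*(339) + (5) = 1481 (no discrepancy)
9. x = 3*(1481) + (-2)*(718) + (5) = 3012 (verified)
10. x = 3*(3012) + (-2)*(1481) + (5) = 6079 (exactly as logged)
Each recorded entry agrees with the recomputation.

no error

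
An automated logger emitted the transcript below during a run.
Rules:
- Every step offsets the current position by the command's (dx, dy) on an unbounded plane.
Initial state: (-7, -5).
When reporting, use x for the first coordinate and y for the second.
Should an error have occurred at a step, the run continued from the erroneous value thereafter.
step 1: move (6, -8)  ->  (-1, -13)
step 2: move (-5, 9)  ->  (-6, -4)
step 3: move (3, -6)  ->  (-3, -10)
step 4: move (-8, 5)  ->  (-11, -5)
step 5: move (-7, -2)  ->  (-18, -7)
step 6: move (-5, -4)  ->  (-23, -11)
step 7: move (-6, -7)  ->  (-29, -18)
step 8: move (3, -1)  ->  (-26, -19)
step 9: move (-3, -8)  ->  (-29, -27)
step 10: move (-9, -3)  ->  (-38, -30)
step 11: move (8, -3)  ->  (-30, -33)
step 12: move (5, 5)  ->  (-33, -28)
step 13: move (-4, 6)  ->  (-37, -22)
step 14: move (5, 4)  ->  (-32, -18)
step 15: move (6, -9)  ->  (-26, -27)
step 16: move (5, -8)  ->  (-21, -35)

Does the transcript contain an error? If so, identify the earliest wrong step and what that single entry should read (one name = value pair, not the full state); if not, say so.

Step 1: x = -7 + (6) = -1, y = -5 + (-8) = -13 — agrees with the transcript.
Step 2: x = -1 + (-5) = -6, y = -13 + (9) = -4 — no discrepancy.
Step 3: x = -6 + (3) = -3, y = -4 + (-6) = -10 — consistent with the transcript.
Step 4: x = -3 + (-8) = -11, y = -10 + (5) = -5 — matches.
Step 5: x = -11 + (-7) = -18, y = -5 + (-2) = -7 — no discrepancy.
Step 6: x = -18 + (-5) = -23, y = -7 + (-4) = -11 — agrees with the transcript.
Step 7: x = -23 + (-6) = -29, y = -11 + (-7) = -18 — matches.
Step 8: x = -29 + (3) = -26, y = -18 + (-1) = -19 — confirmed correct.
Step 9: x = -26 + (-3) = -29, y = -19 + (-8) = -27 — exactly as logged.
Step 10: x = -29 + (-9) = -38, y = -27 + (-3) = -30 — exactly as logged.
Step 11: x = -38 + (8) = -30, y = -30 + (-3) = -33 — consistent with the transcript.
Step 12: x = -30 + (5) = -25, y = -33 + (5) = -28 — the entry is off here.
First deviation found at step 12; the corrected entry is x = -25.

step 12, x = -25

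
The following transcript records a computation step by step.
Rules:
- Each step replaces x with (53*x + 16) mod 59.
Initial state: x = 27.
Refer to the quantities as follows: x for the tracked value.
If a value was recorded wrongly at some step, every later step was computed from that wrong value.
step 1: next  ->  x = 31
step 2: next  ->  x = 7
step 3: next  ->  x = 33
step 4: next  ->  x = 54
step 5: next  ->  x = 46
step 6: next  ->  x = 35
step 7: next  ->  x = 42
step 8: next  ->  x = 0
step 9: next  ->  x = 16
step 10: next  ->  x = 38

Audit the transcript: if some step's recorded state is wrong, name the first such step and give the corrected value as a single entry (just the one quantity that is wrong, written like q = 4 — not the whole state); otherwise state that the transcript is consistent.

Recomputing the run from the initial state:
step 1: x = 31
step 2: x = 7
step 3: x = 33
step 4: x = 54
step 5: x = 46
step 6: x = 35
step 7: x = 42
step 8: x = 0
step 9: x = 16
step 10: x = 38
This matches the transcript at every step.

no error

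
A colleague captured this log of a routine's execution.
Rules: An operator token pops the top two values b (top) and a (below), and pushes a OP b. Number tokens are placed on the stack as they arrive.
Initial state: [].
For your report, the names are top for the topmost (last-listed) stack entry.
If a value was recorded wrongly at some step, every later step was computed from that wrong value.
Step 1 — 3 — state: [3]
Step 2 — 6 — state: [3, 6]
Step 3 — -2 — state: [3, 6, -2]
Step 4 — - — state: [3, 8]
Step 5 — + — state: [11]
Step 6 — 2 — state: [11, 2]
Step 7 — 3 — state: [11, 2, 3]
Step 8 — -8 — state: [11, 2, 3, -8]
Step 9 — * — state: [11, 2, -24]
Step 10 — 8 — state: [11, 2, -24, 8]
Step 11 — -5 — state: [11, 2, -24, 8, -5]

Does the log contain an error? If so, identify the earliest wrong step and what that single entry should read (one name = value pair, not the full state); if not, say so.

no error

Recomputing the run from the initial state:
step 1: [3]
step 2: [3, 6]
step 3: [3, 6, -2]
step 4: [3, 8]
step 5: [11]
step 6: [11, 2]
step 7: [11, 2, 3]
step 8: [11, 2, 3, -8]
step 9: [11, 2, -24]
step 10: [11, 2, -24, 8]
step 11: [11, 2, -24, 8, -5]
This matches the log at every step.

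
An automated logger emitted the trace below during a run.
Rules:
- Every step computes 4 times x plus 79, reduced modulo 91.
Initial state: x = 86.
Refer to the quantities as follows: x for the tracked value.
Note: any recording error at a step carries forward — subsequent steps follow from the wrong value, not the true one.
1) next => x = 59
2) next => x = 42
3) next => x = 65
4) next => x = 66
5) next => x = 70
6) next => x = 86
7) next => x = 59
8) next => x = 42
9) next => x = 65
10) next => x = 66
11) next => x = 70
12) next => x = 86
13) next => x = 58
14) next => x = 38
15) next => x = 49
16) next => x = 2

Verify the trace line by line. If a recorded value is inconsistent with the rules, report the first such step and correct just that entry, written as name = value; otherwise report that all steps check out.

1. x = (4*86 + 79) mod 91 = 59 (verified)
2. x = (4*59 + 79) mod 91 = 42 (confirmed correct)
3. x = (4*42 + 79) mod 91 = 65 (in agreement)
4. x = (4*65 + 79) mod 91 = 66 (in agreement)
5. x = (4*66 + 79) mod 91 = 70 (same as recorded)
6. x = (4*70 + 79) mod 91 = 86 (checks out)
7. x = (4*86 + 79) mod 91 = 59 (confirmed correct)
8. x = (4*59 + 79) mod 91 = 42 (consistent with the trace)
9. x = (4*42 + 79) mod 91 = 65 (no discrepancy)
10. x = (4*65 + 79) mod 91 = 66 (confirmed correct)
11. x = (4*66 + 79) mod 91 = 70 (checks out)
12. x = (4*70 + 79) mod 91 = 86 (confirmed correct)
13. x = (4*86 + 79) mod 91 = 59 (not what was recorded)
First incorrect step: 13; the correct value is x = 59.

step 13, x = 59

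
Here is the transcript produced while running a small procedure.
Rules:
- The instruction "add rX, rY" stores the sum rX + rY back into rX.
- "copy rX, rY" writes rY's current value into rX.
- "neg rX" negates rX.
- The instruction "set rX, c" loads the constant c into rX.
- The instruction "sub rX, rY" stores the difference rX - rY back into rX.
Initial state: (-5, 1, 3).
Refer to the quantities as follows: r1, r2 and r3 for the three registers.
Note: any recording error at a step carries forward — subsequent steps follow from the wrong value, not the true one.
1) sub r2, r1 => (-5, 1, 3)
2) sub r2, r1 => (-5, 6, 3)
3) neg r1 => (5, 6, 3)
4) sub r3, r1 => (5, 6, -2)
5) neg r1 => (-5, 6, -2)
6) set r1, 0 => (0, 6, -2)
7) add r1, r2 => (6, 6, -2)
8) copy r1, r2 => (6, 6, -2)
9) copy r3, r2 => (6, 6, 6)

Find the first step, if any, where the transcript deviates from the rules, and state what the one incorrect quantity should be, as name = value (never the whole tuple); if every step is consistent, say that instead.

step 1, r2 = 6

Recomputing the run from the initial state:
step 1: r1 = -5, r2 = 6, r3 = 3
step 2: r1 = -5, r2 = 11, r3 = 3
step 3: r1 = 5, r2 = 11, r3 = 3
step 4: r1 = 5, r2 = 11, r3 = -2
step 5: r1 = -5, r2 = 11, r3 = -2
step 6: r1 = 0, r2 = 11, r3 = -2
step 7: r1 = 11, r2 = 11, r3 = -2
step 8: r1 = 11, r2 = 11, r3 = -2
step 9: r1 = 11, r2 = 11, r3 = 11
The first disagreement with the transcript is at step 1, where the value should be r2 = 6.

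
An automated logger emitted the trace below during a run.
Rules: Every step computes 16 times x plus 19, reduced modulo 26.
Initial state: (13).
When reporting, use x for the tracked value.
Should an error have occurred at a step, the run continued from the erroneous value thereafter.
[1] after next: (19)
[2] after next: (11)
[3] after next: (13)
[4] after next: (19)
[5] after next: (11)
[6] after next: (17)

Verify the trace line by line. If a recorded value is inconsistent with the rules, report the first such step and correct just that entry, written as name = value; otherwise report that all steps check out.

step 6, x = 13

Recomputing the run from the initial state:
step 1: x = 19
step 2: x = 11
step 3: x = 13
step 4: x = 19
step 5: x = 11
step 6: x = 13
The first disagreement with the trace is at step 6, where the value should be x = 13.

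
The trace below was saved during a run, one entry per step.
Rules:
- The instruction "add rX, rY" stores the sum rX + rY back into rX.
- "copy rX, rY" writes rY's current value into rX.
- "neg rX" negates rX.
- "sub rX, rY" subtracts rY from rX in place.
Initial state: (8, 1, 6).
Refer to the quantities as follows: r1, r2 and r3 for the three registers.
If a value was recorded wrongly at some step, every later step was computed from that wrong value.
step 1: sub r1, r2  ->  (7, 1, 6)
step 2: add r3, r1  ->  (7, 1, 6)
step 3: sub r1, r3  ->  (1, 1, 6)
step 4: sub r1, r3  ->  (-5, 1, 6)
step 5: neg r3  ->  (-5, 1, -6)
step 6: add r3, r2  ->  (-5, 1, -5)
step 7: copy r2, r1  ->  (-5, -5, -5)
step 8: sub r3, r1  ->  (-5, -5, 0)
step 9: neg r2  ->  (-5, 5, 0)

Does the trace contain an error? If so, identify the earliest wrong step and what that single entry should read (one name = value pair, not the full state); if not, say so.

step 1: r1 = 8 - 1 = 7 -> no discrepancy
step 2: r3 = 6 + 7 = 13 -> this is not what the trace shows
First deviation found at step 2; the corrected entry is r3 = 13.

step 2, r3 = 13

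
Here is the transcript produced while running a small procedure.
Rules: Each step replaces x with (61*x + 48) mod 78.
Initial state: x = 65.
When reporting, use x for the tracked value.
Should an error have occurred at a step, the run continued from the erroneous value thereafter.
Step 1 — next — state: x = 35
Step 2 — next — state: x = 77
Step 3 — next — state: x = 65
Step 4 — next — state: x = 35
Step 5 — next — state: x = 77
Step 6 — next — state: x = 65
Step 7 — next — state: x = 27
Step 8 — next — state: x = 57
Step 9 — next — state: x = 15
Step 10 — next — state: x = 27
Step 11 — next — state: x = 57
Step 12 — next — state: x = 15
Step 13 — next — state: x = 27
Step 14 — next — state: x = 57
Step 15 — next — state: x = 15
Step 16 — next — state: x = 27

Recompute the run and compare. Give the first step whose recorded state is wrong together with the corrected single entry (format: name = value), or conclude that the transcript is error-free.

step 7, x = 35

step 1: x = (61*65 + 48) mod 78 = 35 -> agrees with the transcript
step 2: x = (61*35 + 48) mod 78 = 77 -> confirmed correct
step 3: x = (61*77 + 48) mod 78 = 65 -> same as recorded
step 4: x = (61*65 + 48) mod 78 = 35 -> verified
step 5: x = (61*35 + 48) mod 78 = 77 -> checks out
step 6: x = (61*77 + 48) mod 78 = 65 -> same as recorded
step 7: x = (61*65 + 48) mod 78 = 35 -> this is not what the transcript shows
First incorrect step: 7; the correct value is x = 35.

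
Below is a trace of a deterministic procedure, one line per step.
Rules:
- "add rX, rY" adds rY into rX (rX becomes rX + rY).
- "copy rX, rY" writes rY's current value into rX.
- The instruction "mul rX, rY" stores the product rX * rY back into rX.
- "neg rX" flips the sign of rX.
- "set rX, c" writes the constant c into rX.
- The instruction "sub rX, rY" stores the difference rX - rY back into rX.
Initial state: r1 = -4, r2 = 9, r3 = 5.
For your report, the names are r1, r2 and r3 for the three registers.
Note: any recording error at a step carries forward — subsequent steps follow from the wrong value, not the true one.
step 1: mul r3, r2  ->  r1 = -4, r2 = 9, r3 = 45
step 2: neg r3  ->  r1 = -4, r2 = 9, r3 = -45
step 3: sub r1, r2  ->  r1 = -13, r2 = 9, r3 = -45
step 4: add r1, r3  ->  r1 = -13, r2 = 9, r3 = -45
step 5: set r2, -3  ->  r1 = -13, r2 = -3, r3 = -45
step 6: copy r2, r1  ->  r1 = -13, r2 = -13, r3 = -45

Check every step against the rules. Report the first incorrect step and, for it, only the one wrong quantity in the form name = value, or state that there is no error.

step 4, r1 = -58

step 1: r3 = 5 * 9 = 45 -> checks out
step 2: r3 = -(45) = -45 -> same as recorded
step 3: r1 = -4 - 9 = -13 -> same as recorded
step 4: r1 = -13 + -45 = -58 -> first mismatch against the trace
So the first discrepancy is step 4, where the right value is r1 = -58.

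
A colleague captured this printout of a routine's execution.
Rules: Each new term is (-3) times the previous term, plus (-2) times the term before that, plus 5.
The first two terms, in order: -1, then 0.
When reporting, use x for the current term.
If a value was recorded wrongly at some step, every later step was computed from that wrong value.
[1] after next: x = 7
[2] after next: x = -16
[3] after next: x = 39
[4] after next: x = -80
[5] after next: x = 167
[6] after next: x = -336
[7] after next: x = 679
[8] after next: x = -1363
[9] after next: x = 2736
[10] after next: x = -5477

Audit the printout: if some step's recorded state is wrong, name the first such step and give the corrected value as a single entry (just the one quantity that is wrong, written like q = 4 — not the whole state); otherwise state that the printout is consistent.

step 8, x = -1360

Recomputing the run from the initial state:
step 1: x = 7
step 2: x = -16
step 3: x = 39
step 4: x = -80
step 5: x = 167
step 6: x = -336
step 7: x = 679
step 8: x = -1360
step 9: x = 2727
step 10: x = -5456
The first disagreement with the printout is at step 8, where the value should be x = -1360.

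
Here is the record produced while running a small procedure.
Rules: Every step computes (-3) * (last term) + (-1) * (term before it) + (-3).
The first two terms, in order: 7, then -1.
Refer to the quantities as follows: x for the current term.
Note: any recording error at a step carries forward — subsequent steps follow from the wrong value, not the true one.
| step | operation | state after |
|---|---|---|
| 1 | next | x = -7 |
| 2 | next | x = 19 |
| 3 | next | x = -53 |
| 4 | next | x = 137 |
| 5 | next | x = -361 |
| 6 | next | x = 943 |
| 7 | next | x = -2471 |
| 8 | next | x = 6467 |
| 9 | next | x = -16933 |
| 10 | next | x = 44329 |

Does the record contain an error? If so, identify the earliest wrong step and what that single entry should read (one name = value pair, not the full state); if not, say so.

Recomputing the run from the initial state:
step 1: x = -7
step 2: x = 19
step 3: x = -53
step 4: x = 137
step 5: x = -361
step 6: x = 943
step 7: x = -2471
step 8: x = 6467
step 9: x = -16933
step 10: x = 44329
This matches the record at every step.

no error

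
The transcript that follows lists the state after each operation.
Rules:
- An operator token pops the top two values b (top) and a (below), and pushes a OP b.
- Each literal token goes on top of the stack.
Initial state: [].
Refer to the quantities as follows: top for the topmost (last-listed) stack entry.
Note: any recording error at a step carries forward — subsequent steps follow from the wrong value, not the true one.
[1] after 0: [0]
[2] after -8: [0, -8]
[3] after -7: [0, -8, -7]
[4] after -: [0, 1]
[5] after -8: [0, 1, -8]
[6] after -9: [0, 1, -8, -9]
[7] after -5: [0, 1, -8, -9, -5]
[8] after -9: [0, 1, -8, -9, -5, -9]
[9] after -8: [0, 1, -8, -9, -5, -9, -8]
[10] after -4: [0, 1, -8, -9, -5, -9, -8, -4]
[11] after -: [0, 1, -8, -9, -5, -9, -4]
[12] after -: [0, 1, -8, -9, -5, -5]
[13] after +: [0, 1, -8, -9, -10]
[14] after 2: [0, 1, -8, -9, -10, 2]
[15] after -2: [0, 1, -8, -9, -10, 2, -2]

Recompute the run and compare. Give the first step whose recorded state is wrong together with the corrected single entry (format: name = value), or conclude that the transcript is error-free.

step 1: push 0: top = 0 -> exactly as logged
step 2: push -8: top = -8 -> no discrepancy
step 3: push -7: top = -7 -> in agreement
step 4: -8 - -7 = -1 -> the transcript has a different value
The earliest wrong entry is at step 4: it should read top = -1.

step 4, top = -1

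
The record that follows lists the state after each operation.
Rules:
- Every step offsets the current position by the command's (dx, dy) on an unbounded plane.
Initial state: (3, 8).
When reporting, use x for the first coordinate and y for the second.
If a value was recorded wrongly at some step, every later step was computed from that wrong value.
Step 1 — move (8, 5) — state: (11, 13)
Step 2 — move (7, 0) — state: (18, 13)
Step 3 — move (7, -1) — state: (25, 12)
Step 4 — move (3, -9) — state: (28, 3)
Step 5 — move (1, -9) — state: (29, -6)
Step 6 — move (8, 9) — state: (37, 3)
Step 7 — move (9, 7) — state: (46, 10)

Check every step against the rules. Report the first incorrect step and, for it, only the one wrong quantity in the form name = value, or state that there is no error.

no error

Step 1: x = 3 + (8) = 11, y = 8 + (5) = 13 — in agreement.
Step 2: x = 11 + (7) = 18, y = 13 + (0) = 13 — verified.
Step 3: x = 18 + (7) = 25, y = 13 + (-1) = 12 — checks out.
Step 4: x = 25 + (3) = 28, y = 12 + (-9) = 3 — agrees with the record.
Step 5: x = 28 + (1) = 29, y = 3 + (-9) = -6 — verified.
Step 6: x = 29 + (8) = 37, y = -6 + (9) = 3 — in agreement.
Step 7: x = 37 + (9) = 46, y = 3 + (7) = 10 — in agreement.
The whole run recomputes cleanly — no discrepancies.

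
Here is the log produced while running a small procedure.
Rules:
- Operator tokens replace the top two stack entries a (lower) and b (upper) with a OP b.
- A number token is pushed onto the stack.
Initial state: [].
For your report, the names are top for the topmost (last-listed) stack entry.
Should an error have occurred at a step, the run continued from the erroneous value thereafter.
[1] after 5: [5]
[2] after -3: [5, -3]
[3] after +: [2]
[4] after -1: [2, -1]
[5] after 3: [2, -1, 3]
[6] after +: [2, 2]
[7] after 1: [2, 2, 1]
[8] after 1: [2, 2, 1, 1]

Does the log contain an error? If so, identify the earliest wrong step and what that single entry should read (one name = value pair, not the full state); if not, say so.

Step 1: push 5: top = 5 — matches.
Step 2: push -3: top = -3 — agrees with the log.
Step 3: 5 + -3 = 2 — checks out.
Step 4: push -1: top = -1 — matches.
Step 5: push 3: top = 3 — no discrepancy.
Step 6: -1 + 3 = 2 — exactly as logged.
Step 7: push 1: top = 1 — in agreement.
Step 8: push 1: top = 1 — consistent with the log.
The whole run recomputes cleanly — no discrepancies.

no error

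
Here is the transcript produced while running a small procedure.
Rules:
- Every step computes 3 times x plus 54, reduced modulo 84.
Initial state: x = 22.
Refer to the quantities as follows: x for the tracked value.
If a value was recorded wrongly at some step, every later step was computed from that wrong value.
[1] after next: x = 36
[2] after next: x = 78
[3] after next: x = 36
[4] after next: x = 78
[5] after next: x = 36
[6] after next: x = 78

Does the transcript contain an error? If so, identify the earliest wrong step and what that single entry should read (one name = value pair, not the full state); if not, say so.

no error

step 1: x = (3*22 + 54) mod 84 = 36 -> verified
step 2: x = (3*36 + 54) mod 84 = 78 -> checks out
step 3: x = (3*78 + 54) mod 84 = 36 -> confirmed correct
step 4: x = (3*36 + 54) mod 84 = 78 -> consistent with the transcript
step 5: x = (3*78 + 54) mod 84 = 36 -> consistent with the transcript
step 6: x = (3*36 + 54) mod 84 = 78 -> no discrepancy
All steps check out; nothing to correct.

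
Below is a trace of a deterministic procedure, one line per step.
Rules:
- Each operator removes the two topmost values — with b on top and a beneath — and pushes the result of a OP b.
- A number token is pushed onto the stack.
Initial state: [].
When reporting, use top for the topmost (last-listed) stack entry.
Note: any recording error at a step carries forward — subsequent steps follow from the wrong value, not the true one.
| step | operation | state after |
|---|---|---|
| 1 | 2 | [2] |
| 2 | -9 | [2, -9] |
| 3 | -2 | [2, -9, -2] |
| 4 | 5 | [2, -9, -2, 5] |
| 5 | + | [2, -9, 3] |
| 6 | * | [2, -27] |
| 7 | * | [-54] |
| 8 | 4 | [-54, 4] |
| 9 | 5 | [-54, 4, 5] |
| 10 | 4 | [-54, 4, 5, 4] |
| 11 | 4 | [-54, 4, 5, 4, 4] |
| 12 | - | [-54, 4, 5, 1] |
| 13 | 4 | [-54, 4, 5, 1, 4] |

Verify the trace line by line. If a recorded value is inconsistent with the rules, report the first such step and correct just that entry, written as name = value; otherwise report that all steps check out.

step 12, top = 0

Recomputing the run from the initial state:
step 1: [2]
step 2: [2, -9]
step 3: [2, -9, -2]
step 4: [2, -9, -2, 5]
step 5: [2, -9, 3]
step 6: [2, -27]
step 7: [-54]
step 8: [-54, 4]
step 9: [-54, 4, 5]
step 10: [-54, 4, 5, 4]
step 11: [-54, 4, 5, 4, 4]
step 12: [-54, 4, 5, 0]
step 13: [-54, 4, 5, 0, 4]
The first disagreement with the trace is at step 12, where the value should be top = 0.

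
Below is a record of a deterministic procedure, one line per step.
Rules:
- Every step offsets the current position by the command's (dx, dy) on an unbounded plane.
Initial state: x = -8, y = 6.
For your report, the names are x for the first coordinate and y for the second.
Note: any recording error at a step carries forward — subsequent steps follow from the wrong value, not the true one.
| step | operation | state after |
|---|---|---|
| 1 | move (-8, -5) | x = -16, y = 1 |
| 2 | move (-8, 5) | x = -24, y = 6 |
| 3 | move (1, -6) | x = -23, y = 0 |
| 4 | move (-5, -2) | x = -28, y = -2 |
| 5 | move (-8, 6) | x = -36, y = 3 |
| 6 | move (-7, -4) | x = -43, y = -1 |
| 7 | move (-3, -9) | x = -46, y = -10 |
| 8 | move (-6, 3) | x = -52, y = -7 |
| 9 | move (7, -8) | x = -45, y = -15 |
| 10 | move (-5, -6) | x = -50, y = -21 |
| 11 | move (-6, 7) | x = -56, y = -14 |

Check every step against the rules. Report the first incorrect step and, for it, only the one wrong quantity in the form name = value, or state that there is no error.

step 5, y = 4

step 1: x = -8 + (-8) = -16, y = 6 + (-5) = 1 -> exactly as logged
step 2: x = -16 + (-8) = -24, y = 1 + (5) = 6 -> agrees with the record
step 3: x = -24 + (1) = -23, y = 6 + (-6) = 0 -> checks out
step 4: x = -23 + (-5) = -28, y = 0 + (-2) = -2 -> checks out
step 5: x = -28 + (-8) = -36, y = -2 + (6) = 4 -> the recorded entry deviates here
So the first discrepancy is step 5, where the right value is y = 4.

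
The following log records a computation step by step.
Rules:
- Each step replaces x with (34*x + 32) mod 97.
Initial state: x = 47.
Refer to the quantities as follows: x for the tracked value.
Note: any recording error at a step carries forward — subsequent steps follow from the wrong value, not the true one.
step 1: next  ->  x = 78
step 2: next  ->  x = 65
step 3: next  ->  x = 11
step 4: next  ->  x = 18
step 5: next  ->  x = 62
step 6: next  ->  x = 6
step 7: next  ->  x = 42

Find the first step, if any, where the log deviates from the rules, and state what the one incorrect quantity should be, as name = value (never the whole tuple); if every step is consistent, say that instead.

no error

step 1: x = (34*47 + 32) mod 97 = 78 -> confirmed correct
step 2: x = (34*78 + 32) mod 97 = 65 -> same as recorded
step 3: x = (34*65 + 32) mod 97 = 11 -> in agreement
step 4: x = (34*11 + 32) mod 97 = 18 -> consistent with the log
step 5: x = (34*18 + 32) mod 97 = 62 -> checks out
step 6: x = (34*62 + 32) mod 97 = 6 -> verified
step 7: x = (34*6 + 32) mod 97 = 42 -> agrees with the log
All steps check out; nothing to correct.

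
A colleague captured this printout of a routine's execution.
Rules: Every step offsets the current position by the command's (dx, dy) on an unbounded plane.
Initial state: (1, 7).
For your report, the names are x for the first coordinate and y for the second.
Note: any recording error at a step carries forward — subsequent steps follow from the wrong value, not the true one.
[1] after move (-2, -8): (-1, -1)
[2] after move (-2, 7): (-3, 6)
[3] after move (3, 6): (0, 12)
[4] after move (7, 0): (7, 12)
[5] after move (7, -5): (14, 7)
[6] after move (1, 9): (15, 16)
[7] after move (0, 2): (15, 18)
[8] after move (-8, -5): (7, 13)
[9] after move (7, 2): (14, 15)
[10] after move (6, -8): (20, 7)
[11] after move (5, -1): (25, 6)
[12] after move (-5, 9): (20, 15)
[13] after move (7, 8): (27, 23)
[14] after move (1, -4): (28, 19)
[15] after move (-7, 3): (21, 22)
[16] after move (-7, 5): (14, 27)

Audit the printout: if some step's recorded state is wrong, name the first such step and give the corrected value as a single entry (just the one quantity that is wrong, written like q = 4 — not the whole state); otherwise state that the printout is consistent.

Recomputing the run from the initial state:
step 1: x = -1, y = -1
step 2: x = -3, y = 6
step 3: x = 0, y = 12
step 4: x = 7, y = 12
step 5: x = 14, y = 7
step 6: x = 15, y = 16
step 7: x = 15, y = 18
step 8: x = 7, y = 13
step 9: x = 14, y = 15
step 10: x = 20, y = 7
step 11: x = 25, y = 6
step 12: x = 20, y = 15
step 13: x = 27, y = 23
step 14: x = 28, y = 19
step 15: x = 21, y = 22
step 16: x = 14, y = 27
This matches the printout at every step.

no error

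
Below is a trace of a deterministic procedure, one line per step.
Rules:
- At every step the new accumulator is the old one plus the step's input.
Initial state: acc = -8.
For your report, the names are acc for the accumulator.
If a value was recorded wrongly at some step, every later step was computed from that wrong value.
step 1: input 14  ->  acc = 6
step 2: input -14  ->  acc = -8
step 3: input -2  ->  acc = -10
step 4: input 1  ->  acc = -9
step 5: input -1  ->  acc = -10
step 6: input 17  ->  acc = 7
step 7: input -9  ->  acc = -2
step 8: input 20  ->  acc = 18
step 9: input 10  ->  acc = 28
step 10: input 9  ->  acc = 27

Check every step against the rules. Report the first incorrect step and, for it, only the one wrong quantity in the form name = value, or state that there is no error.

step 10, acc = 37

Recomputing the run from the initial state:
step 1: acc = 6
step 2: acc = -8
step 3: acc = -10
step 4: acc = -9
step 5: acc = -10
step 6: acc = 7
step 7: acc = -2
step 8: acc = 18
step 9: acc = 28
step 10: acc = 37
The first disagreement with the trace is at step 10, where the value should be acc = 37.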